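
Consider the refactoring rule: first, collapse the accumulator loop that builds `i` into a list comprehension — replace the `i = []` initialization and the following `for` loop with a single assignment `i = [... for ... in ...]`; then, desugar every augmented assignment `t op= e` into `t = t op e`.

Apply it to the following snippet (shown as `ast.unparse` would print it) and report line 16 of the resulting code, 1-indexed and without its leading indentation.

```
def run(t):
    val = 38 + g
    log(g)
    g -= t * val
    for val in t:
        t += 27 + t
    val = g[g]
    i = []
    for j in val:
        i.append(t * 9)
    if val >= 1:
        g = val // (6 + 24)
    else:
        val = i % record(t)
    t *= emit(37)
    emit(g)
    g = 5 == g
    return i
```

Transformed code:
def run(t):
    val = 38 + g
    log(g)
    g = g - t * val
    for val in t:
        t = t + (27 + t)
    val = g[g]
    i = [t * 9 for j in val]
    if val >= 1:
        g = val // (6 + 24)
    else:
        val = i % record(t)
    t = t * emit(37)
    emit(g)
    g = 5 == g
    return i

return i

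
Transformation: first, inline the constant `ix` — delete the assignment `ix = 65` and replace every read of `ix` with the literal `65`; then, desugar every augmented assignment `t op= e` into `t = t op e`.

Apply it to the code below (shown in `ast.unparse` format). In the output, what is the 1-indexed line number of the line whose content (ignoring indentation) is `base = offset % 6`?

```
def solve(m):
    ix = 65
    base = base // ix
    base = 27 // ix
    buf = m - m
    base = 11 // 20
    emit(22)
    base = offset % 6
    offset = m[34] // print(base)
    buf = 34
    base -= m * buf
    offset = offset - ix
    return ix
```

7

Transformed code:
def solve(m):
    base = base // 65
    base = 27 // 65
    buf = m - m
    base = 11 // 20
    emit(22)
    base = offset % 6
    offset = m[34] // print(base)
    buf = 34
    base = base - m * buf
    offset = offset - 65
    return 65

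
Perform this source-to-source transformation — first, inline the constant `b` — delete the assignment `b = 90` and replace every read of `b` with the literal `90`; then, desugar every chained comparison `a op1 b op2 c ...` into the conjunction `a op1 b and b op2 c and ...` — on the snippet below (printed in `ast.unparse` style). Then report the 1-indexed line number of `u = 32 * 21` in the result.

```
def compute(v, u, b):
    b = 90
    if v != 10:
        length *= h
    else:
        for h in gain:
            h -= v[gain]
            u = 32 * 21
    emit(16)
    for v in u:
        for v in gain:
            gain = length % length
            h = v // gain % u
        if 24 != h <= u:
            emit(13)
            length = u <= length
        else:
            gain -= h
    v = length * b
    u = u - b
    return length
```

Transformed code:
def compute(v, u, b):
    if v != 10:
        length *= h
    else:
        for h in gain:
            h -= v[gain]
            u = 32 * 21
    emit(16)
    for v in u:
        for v in gain:
            gain = length % length
            h = v // gain % u
        if 24 != h and h <= u:
            emit(13)
            length = u <= length
        else:
            gain -= h
    v = length * 90
    u = u - 90
    return length

7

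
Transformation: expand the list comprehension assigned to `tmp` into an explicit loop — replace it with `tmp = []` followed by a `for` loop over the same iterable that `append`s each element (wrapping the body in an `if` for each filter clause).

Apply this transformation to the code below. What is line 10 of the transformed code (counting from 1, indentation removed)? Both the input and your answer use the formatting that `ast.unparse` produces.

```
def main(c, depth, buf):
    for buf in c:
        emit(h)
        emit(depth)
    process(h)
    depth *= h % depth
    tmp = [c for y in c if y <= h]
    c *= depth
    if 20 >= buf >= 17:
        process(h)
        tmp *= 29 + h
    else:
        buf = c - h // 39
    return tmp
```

tmp.append(c)

Transformed code:
def main(c, depth, buf):
    for buf in c:
        emit(h)
        emit(depth)
    process(h)
    depth *= h % depth
    tmp = []
    for y in c:
        if y <= h:
            tmp.append(c)
    c *= depth
    if 20 >= buf >= 17:
        process(h)
        tmp *= 29 + h
    else:
        buf = c - h // 39
    return tmp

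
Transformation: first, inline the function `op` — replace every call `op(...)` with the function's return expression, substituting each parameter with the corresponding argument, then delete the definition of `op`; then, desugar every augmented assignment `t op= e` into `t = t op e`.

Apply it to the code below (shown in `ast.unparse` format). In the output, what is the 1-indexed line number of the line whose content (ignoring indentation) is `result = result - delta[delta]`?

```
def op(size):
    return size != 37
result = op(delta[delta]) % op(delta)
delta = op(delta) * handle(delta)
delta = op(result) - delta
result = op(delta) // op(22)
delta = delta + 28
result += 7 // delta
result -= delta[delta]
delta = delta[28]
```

Transformed code:
result = (delta[delta] != 37) % (delta != 37)
delta = (delta != 37) * handle(delta)
delta = (result != 37) - delta
result = (delta != 37) // (22 != 37)
delta = delta + 28
result = result + 7 // delta
result = result - delta[delta]
delta = delta[28]

7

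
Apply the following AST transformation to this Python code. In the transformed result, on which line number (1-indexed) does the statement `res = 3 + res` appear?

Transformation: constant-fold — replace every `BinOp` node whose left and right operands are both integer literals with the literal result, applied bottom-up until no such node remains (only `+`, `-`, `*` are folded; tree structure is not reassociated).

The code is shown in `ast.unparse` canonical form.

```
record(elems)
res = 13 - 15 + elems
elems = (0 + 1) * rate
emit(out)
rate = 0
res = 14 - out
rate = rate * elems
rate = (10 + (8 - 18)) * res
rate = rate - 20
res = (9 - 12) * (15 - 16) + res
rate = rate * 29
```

Transformed code:
record(elems)
res = -2 + elems
elems = 1 * rate
emit(out)
rate = 0
res = 14 - out
rate = rate * elems
rate = 0 * res
rate = rate - 20
res = 3 + res
rate = rate * 29

10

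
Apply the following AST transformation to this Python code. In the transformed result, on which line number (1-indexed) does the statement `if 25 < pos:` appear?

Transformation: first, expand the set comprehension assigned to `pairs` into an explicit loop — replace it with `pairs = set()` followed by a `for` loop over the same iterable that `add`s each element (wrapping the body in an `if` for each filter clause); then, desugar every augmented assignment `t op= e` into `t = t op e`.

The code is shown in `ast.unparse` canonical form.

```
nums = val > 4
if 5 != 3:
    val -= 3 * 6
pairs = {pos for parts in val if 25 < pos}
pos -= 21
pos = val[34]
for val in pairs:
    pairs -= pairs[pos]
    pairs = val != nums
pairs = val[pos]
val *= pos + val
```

6

Transformed code:
nums = val > 4
if 5 != 3:
    val = val - 3 * 6
pairs = set()
for parts in val:
    if 25 < pos:
        pairs.add(pos)
pos = pos - 21
pos = val[34]
for val in pairs:
    pairs = pairs - pairs[pos]
    pairs = val != nums
pairs = val[pos]
val = val * (pos + val)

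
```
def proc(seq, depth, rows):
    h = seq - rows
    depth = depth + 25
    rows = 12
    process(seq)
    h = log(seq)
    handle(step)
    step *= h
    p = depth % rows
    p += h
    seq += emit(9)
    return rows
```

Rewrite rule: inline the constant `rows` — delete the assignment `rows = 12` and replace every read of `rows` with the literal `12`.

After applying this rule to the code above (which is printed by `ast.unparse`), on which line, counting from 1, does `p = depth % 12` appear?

8

Transformed code:
def proc(seq, depth, rows):
    h = seq - 12
    depth = depth + 25
    process(seq)
    h = log(seq)
    handle(step)
    step *= h
    p = depth % 12
    p += h
    seq += emit(9)
    return 12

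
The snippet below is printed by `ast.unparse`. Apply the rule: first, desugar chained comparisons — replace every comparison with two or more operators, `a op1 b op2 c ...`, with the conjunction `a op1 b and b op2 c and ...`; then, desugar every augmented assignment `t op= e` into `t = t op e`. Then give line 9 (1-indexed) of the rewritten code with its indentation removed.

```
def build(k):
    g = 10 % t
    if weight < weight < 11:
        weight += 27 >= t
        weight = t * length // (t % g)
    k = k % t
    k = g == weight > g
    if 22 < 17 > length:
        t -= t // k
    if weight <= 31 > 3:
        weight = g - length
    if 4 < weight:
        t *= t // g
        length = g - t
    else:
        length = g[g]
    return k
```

Transformed code:
def build(k):
    g = 10 % t
    if weight < weight and weight < 11:
        weight = weight + (27 >= t)
        weight = t * length // (t % g)
    k = k % t
    k = g == weight and weight > g
    if 22 < 17 and 17 > length:
        t = t - t // k
    if weight <= 31 and 31 > 3:
        weight = g - length
    if 4 < weight:
        t = t * (t // g)
        length = g - t
    else:
        length = g[g]
    return k

t = t - t // k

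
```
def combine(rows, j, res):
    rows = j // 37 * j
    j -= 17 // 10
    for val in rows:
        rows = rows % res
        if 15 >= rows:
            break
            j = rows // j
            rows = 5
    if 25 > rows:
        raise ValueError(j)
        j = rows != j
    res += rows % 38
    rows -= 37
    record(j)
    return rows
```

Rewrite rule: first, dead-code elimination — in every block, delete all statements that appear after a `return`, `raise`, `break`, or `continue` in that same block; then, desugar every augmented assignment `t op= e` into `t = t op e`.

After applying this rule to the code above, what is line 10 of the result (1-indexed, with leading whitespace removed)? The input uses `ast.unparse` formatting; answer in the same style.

res = res + rows % 38

Transformed code:
def combine(rows, j, res):
    rows = j // 37 * j
    j = j - 17 // 10
    for val in rows:
        rows = rows % res
        if 15 >= rows:
            break
    if 25 > rows:
        raise ValueError(j)
    res = res + rows % 38
    rows = rows - 37
    record(j)
    return rows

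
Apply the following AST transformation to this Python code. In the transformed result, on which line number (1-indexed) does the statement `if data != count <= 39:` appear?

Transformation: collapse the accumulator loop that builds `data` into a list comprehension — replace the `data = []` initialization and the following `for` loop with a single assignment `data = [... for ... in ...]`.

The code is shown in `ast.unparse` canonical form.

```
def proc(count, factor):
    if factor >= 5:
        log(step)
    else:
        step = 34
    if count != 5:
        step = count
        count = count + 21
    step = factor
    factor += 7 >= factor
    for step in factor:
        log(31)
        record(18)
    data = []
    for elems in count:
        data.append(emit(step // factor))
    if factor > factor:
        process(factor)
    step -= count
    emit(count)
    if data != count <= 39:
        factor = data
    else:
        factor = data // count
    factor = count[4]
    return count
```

Transformed code:
def proc(count, factor):
    if factor >= 5:
        log(step)
    else:
        step = 34
    if count != 5:
        step = count
        count = count + 21
    step = factor
    factor += 7 >= factor
    for step in factor:
        log(31)
        record(18)
    data = [emit(step // factor) for elems in count]
    if factor > factor:
        process(factor)
    step -= count
    emit(count)
    if data != count <= 39:
        factor = data
    else:
        factor = data // count
    factor = count[4]
    return count

19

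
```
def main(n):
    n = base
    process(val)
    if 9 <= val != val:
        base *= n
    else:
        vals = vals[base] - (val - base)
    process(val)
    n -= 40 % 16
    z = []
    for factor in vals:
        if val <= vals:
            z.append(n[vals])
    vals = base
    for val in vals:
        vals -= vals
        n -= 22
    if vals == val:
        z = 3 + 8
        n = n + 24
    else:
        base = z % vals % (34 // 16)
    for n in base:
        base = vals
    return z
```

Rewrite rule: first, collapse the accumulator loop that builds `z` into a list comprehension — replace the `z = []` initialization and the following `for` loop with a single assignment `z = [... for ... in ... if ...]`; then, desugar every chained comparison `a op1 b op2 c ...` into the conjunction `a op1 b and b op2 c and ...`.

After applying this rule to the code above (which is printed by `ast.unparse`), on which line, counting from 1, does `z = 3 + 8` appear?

16

Transformed code:
def main(n):
    n = base
    process(val)
    if 9 <= val and val != val:
        base *= n
    else:
        vals = vals[base] - (val - base)
    process(val)
    n -= 40 % 16
    z = [n[vals] for factor in vals if val <= vals]
    vals = base
    for val in vals:
        vals -= vals
        n -= 22
    if vals == val:
        z = 3 + 8
        n = n + 24
    else:
        base = z % vals % (34 // 16)
    for n in base:
        base = vals
    return z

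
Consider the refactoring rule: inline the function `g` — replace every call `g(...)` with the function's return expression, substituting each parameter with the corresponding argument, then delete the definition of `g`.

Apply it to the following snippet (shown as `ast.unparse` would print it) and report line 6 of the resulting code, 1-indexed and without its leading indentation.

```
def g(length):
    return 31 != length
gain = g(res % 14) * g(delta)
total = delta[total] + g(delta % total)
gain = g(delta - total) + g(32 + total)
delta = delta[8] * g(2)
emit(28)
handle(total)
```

Transformed code:
gain = (31 != res % 14) * (31 != delta)
total = delta[total] + (31 != delta % total)
gain = (31 != delta - total) + (31 != 32 + total)
delta = delta[8] * (31 != 2)
emit(28)
handle(total)

handle(total)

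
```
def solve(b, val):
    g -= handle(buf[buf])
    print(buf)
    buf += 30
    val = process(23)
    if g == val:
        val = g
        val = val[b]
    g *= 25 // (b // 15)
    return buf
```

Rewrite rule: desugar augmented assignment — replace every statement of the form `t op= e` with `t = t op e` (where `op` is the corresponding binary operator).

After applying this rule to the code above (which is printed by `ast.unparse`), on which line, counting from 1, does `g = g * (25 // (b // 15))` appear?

Transformed code:
def solve(b, val):
    g = g - handle(buf[buf])
    print(buf)
    buf = buf + 30
    val = process(23)
    if g == val:
        val = g
        val = val[b]
    g = g * (25 // (b // 15))
    return buf

9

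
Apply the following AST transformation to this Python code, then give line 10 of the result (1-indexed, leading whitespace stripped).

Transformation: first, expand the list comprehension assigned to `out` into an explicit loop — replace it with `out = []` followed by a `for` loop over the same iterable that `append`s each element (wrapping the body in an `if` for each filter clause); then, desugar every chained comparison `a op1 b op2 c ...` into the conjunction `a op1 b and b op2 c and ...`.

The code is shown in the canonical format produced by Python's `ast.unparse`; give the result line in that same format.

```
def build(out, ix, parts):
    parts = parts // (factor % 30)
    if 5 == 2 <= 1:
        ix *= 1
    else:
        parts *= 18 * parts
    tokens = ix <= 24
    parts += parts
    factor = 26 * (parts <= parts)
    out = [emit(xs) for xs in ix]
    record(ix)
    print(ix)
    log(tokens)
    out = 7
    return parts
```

Transformed code:
def build(out, ix, parts):
    parts = parts // (factor % 30)
    if 5 == 2 and 2 <= 1:
        ix *= 1
    else:
        parts *= 18 * parts
    tokens = ix <= 24
    parts += parts
    factor = 26 * (parts <= parts)
    out = []
    for xs in ix:
        out.append(emit(xs))
    record(ix)
    print(ix)
    log(tokens)
    out = 7
    return parts

out = []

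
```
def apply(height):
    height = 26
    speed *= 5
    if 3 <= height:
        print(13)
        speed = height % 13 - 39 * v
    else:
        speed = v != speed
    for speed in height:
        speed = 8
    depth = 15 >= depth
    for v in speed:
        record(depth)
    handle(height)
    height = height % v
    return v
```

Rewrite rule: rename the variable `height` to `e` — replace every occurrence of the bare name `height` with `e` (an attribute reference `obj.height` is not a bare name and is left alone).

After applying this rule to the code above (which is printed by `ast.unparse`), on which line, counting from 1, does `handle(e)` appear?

14

Transformed code:
def apply(e):
    e = 26
    speed *= 5
    if 3 <= e:
        print(13)
        speed = e % 13 - 39 * v
    else:
        speed = v != speed
    for speed in e:
        speed = 8
    depth = 15 >= depth
    for v in speed:
        record(depth)
    handle(e)
    e = e % v
    return v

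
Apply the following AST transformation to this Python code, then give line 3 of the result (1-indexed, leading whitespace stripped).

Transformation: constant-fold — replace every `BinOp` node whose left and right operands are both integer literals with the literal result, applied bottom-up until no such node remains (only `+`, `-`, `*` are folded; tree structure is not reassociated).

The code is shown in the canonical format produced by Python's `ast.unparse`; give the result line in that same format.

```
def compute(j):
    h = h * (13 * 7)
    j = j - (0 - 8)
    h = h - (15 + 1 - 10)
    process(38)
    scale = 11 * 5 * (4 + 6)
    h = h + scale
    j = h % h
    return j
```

Transformed code:
def compute(j):
    h = h * 91
    j = j - -8
    h = h - 6
    process(38)
    scale = 550
    h = h + scale
    j = h % h
    return j

j = j - -8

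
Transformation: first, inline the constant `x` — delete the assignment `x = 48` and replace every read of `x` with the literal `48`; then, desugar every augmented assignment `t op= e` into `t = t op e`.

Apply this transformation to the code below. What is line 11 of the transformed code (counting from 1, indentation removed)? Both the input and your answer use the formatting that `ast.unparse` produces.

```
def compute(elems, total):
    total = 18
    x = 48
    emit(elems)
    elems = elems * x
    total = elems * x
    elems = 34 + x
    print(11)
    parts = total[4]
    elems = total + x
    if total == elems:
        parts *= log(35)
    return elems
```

Transformed code:
def compute(elems, total):
    total = 18
    emit(elems)
    elems = elems * 48
    total = elems * 48
    elems = 34 + 48
    print(11)
    parts = total[4]
    elems = total + 48
    if total == elems:
        parts = parts * log(35)
    return elems

parts = parts * log(35)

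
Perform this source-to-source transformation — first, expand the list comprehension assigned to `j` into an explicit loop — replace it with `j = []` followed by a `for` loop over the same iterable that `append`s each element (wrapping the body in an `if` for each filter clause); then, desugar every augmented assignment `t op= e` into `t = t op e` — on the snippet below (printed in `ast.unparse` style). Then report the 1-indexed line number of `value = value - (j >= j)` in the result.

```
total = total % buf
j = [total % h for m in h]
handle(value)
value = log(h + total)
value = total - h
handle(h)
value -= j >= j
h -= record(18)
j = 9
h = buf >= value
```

9

Transformed code:
total = total % buf
j = []
for m in h:
    j.append(total % h)
handle(value)
value = log(h + total)
value = total - h
handle(h)
value = value - (j >= j)
h = h - record(18)
j = 9
h = buf >= value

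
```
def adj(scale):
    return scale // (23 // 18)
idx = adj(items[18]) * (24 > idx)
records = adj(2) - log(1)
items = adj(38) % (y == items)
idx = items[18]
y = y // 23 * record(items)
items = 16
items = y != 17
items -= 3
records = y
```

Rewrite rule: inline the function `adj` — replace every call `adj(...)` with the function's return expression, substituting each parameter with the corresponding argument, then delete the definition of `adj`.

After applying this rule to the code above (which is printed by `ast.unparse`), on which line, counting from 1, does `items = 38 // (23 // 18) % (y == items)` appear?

3

Transformed code:
idx = items[18] // (23 // 18) * (24 > idx)
records = 2 // (23 // 18) - log(1)
items = 38 // (23 // 18) % (y == items)
idx = items[18]
y = y // 23 * record(items)
items = 16
items = y != 17
items -= 3
records = y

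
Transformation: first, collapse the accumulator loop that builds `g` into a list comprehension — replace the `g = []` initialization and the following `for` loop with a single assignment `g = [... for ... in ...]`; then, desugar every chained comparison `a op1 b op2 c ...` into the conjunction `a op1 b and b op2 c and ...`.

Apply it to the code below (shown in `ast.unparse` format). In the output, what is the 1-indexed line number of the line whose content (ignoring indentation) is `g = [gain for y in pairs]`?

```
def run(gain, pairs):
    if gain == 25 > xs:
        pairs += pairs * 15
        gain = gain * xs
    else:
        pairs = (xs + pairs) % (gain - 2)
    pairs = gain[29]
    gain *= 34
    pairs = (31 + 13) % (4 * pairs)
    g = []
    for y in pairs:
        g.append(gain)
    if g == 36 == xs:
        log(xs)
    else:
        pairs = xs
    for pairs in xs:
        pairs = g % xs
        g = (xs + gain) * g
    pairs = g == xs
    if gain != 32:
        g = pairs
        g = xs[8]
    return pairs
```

Transformed code:
def run(gain, pairs):
    if gain == 25 and 25 > xs:
        pairs += pairs * 15
        gain = gain * xs
    else:
        pairs = (xs + pairs) % (gain - 2)
    pairs = gain[29]
    gain *= 34
    pairs = (31 + 13) % (4 * pairs)
    g = [gain for y in pairs]
    if g == 36 and 36 == xs:
        log(xs)
    else:
        pairs = xs
    for pairs in xs:
        pairs = g % xs
        g = (xs + gain) * g
    pairs = g == xs
    if gain != 32:
        g = pairs
        g = xs[8]
    return pairs

10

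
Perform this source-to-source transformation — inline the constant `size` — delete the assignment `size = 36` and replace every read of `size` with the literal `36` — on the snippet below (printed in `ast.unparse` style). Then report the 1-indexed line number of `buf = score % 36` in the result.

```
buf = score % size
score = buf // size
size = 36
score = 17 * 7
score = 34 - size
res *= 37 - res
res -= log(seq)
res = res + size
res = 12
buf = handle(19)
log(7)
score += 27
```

1

Transformed code:
buf = score % 36
score = buf // 36
score = 17 * 7
score = 34 - 36
res *= 37 - res
res -= log(seq)
res = res + 36
res = 12
buf = handle(19)
log(7)
score += 27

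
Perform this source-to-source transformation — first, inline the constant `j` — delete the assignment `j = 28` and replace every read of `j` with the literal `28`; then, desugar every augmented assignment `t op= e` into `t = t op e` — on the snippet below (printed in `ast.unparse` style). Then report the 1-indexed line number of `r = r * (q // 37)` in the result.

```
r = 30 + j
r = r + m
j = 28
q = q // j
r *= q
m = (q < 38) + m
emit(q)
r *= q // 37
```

Transformed code:
r = 30 + 28
r = r + m
q = q // 28
r = r * q
m = (q < 38) + m
emit(q)
r = r * (q // 37)

7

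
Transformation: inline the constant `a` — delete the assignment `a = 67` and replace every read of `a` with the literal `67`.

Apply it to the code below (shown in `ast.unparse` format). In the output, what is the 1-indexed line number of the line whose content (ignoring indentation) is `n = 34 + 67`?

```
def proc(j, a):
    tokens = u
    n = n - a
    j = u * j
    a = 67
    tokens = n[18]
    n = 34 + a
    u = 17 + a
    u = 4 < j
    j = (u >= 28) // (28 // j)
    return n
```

Transformed code:
def proc(j, a):
    tokens = u
    n = n - 67
    j = u * j
    tokens = n[18]
    n = 34 + 67
    u = 17 + 67
    u = 4 < j
    j = (u >= 28) // (28 // j)
    return n

6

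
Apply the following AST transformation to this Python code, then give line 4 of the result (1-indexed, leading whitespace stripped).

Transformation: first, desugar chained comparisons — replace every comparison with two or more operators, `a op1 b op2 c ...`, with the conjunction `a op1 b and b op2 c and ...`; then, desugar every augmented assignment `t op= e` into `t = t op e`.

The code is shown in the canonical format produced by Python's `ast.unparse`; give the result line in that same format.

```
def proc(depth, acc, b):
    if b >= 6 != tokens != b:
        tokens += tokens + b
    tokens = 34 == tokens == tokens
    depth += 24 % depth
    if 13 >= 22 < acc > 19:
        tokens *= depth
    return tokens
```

tokens = 34 == tokens and tokens == tokens

Transformed code:
def proc(depth, acc, b):
    if b >= 6 and 6 != tokens and (tokens != b):
        tokens = tokens + (tokens + b)
    tokens = 34 == tokens and tokens == tokens
    depth = depth + 24 % depth
    if 13 >= 22 and 22 < acc and (acc > 19):
        tokens = tokens * depth
    return tokens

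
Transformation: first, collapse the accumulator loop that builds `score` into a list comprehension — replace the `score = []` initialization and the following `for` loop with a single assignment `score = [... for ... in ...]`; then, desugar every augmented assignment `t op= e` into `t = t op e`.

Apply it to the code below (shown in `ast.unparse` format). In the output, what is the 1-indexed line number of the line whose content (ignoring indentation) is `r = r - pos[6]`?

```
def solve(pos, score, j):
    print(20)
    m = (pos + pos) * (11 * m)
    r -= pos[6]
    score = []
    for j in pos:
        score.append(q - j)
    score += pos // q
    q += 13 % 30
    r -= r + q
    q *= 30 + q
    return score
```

Transformed code:
def solve(pos, score, j):
    print(20)
    m = (pos + pos) * (11 * m)
    r = r - pos[6]
    score = [q - j for j in pos]
    score = score + pos // q
    q = q + 13 % 30
    r = r - (r + q)
    q = q * (30 + q)
    return score

4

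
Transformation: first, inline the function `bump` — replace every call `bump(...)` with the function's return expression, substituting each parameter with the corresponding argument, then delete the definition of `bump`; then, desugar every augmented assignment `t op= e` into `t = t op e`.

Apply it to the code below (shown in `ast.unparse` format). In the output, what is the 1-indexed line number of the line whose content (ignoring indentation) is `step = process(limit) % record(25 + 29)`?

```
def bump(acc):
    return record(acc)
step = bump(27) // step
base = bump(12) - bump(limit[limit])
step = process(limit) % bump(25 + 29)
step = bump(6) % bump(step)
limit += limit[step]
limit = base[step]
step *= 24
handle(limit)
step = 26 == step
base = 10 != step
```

3

Transformed code:
step = record(27) // step
base = record(12) - record(limit[limit])
step = process(limit) % record(25 + 29)
step = record(6) % record(step)
limit = limit + limit[step]
limit = base[step]
step = step * 24
handle(limit)
step = 26 == step
base = 10 != step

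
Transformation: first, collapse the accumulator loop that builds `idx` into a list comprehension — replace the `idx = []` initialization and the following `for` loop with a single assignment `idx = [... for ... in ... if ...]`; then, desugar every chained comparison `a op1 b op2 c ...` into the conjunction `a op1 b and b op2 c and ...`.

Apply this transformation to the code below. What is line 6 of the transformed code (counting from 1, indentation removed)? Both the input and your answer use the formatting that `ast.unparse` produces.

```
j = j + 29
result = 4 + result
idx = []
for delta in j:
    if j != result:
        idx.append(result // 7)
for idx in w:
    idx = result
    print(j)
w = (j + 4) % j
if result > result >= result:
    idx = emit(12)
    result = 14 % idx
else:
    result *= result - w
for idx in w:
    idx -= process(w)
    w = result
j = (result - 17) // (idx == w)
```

Transformed code:
j = j + 29
result = 4 + result
idx = [result // 7 for delta in j if j != result]
for idx in w:
    idx = result
    print(j)
w = (j + 4) % j
if result > result and result >= result:
    idx = emit(12)
    result = 14 % idx
else:
    result *= result - w
for idx in w:
    idx -= process(w)
    w = result
j = (result - 17) // (idx == w)

print(j)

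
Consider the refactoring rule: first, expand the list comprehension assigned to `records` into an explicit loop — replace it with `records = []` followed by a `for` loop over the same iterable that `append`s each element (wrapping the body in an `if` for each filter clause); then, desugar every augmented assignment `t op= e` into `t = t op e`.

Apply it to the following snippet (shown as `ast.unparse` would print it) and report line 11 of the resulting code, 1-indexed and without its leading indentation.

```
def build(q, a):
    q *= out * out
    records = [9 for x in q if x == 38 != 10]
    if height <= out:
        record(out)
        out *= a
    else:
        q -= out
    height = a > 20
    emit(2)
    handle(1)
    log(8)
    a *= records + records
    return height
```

Transformed code:
def build(q, a):
    q = q * (out * out)
    records = []
    for x in q:
        if x == 38 != 10:
            records.append(9)
    if height <= out:
        record(out)
        out = out * a
    else:
        q = q - out
    height = a > 20
    emit(2)
    handle(1)
    log(8)
    a = a * (records + records)
    return height

q = q - out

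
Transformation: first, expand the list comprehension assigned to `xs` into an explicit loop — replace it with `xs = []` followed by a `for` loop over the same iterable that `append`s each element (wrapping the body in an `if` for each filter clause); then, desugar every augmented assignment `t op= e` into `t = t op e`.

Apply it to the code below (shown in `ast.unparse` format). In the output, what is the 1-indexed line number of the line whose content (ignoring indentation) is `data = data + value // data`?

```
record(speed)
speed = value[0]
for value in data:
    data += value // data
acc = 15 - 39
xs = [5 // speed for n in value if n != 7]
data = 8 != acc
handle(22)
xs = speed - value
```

Transformed code:
record(speed)
speed = value[0]
for value in data:
    data = data + value // data
acc = 15 - 39
xs = []
for n in value:
    if n != 7:
        xs.append(5 // speed)
data = 8 != acc
handle(22)
xs = speed - value

4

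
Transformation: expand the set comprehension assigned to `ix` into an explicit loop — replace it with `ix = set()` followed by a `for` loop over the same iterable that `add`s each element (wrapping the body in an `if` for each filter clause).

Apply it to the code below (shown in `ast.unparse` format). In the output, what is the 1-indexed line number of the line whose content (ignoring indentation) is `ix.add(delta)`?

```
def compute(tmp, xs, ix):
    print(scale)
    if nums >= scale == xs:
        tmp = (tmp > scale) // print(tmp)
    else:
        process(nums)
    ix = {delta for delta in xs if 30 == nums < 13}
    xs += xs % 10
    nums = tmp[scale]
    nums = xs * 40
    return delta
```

Transformed code:
def compute(tmp, xs, ix):
    print(scale)
    if nums >= scale == xs:
        tmp = (tmp > scale) // print(tmp)
    else:
        process(nums)
    ix = set()
    for delta in xs:
        if 30 == nums < 13:
            ix.add(delta)
    xs += xs % 10
    nums = tmp[scale]
    nums = xs * 40
    return delta

10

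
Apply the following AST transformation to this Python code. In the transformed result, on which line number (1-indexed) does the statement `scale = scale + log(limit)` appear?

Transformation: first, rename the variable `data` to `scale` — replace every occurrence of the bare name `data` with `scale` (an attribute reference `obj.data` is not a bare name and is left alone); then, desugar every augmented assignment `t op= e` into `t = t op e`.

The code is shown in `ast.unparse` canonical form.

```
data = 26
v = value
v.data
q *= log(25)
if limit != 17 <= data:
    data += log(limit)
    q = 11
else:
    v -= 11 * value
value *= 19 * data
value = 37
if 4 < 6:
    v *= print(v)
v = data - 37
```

6

Transformed code:
scale = 26
v = value
v.data
q = q * log(25)
if limit != 17 <= scale:
    scale = scale + log(limit)
    q = 11
else:
    v = v - 11 * value
value = value * (19 * scale)
value = 37
if 4 < 6:
    v = v * print(v)
v = scale - 37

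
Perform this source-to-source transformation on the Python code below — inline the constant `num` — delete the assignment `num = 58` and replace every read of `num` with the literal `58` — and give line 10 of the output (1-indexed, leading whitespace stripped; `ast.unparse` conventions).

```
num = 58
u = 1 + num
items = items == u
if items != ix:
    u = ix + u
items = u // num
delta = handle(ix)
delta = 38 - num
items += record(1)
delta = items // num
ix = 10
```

ix = 10

Transformed code:
u = 1 + 58
items = items == u
if items != ix:
    u = ix + u
items = u // 58
delta = handle(ix)
delta = 38 - 58
items += record(1)
delta = items // 58
ix = 10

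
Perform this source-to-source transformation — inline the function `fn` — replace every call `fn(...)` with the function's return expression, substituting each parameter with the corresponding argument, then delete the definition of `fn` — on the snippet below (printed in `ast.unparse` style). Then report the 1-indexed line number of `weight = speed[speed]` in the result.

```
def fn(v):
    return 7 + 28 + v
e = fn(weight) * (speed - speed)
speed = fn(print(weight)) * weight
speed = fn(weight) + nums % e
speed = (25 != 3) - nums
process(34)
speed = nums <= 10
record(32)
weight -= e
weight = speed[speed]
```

9

Transformed code:
e = (7 + 28 + weight) * (speed - speed)
speed = (7 + 28 + print(weight)) * weight
speed = 7 + 28 + weight + nums % e
speed = (25 != 3) - nums
process(34)
speed = nums <= 10
record(32)
weight -= e
weight = speed[speed]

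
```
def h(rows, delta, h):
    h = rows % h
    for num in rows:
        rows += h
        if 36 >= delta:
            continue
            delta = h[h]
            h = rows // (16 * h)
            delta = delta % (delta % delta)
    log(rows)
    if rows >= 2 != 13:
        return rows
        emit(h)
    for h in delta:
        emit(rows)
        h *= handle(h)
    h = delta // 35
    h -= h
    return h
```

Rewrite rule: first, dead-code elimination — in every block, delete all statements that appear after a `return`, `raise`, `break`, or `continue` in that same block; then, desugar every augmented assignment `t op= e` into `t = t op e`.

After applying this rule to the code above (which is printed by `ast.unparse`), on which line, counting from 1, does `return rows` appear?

9

Transformed code:
def h(rows, delta, h):
    h = rows % h
    for num in rows:
        rows = rows + h
        if 36 >= delta:
            continue
    log(rows)
    if rows >= 2 != 13:
        return rows
    for h in delta:
        emit(rows)
        h = h * handle(h)
    h = delta // 35
    h = h - h
    return h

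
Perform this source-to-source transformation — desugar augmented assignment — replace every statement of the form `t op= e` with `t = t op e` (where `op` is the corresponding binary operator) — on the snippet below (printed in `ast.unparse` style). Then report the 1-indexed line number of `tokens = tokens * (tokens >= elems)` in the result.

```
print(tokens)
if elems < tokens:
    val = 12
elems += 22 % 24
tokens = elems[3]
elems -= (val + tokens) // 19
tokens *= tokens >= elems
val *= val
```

7

Transformed code:
print(tokens)
if elems < tokens:
    val = 12
elems = elems + 22 % 24
tokens = elems[3]
elems = elems - (val + tokens) // 19
tokens = tokens * (tokens >= elems)
val = val * val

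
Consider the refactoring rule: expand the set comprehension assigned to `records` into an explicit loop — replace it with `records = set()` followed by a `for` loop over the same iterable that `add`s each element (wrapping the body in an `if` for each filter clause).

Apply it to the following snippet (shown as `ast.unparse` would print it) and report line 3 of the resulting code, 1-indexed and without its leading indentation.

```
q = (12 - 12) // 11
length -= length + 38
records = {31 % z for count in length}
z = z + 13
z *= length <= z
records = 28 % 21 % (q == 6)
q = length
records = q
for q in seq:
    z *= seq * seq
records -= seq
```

records = set()

Transformed code:
q = (12 - 12) // 11
length -= length + 38
records = set()
for count in length:
    records.add(31 % z)
z = z + 13
z *= length <= z
records = 28 % 21 % (q == 6)
q = length
records = q
for q in seq:
    z *= seq * seq
records -= seq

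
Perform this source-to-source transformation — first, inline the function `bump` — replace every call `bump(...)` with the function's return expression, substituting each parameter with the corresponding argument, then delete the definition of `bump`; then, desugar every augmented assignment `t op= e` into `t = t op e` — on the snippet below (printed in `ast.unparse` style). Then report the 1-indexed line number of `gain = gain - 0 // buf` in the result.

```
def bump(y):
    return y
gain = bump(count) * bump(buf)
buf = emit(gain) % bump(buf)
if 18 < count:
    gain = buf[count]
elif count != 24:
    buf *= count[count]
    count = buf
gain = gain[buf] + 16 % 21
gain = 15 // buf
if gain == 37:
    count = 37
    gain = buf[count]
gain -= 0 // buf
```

13

Transformed code:
gain = count * buf
buf = emit(gain) % buf
if 18 < count:
    gain = buf[count]
elif count != 24:
    buf = buf * count[count]
    count = buf
gain = gain[buf] + 16 % 21
gain = 15 // buf
if gain == 37:
    count = 37
    gain = buf[count]
gain = gain - 0 // buf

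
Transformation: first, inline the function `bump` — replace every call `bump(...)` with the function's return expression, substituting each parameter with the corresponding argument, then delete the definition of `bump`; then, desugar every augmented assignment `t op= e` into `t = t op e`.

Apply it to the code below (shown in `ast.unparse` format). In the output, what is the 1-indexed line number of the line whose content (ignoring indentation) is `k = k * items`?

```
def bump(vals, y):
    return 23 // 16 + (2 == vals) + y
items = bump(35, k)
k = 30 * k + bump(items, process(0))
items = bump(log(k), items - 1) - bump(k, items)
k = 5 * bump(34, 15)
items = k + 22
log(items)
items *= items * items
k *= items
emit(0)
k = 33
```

8

Transformed code:
items = 23 // 16 + (2 == 35) + k
k = 30 * k + (23 // 16 + (2 == items) + process(0))
items = 23 // 16 + (2 == log(k)) + (items - 1) - (23 // 16 + (2 == k) + items)
k = 5 * (23 // 16 + (2 == 34) + 15)
items = k + 22
log(items)
items = items * (items * items)
k = k * items
emit(0)
k = 33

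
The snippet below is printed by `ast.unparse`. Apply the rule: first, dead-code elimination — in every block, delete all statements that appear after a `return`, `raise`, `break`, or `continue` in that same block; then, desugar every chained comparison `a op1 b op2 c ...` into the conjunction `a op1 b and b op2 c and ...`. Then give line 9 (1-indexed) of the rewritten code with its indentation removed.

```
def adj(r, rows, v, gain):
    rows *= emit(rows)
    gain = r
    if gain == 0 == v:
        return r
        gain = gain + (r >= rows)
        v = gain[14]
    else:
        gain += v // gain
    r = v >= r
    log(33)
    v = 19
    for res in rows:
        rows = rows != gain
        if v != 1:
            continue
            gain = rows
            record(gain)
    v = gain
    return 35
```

Transformed code:
def adj(r, rows, v, gain):
    rows *= emit(rows)
    gain = r
    if gain == 0 and 0 == v:
        return r
    else:
        gain += v // gain
    r = v >= r
    log(33)
    v = 19
    for res in rows:
        rows = rows != gain
        if v != 1:
            continue
    v = gain
    return 35

log(33)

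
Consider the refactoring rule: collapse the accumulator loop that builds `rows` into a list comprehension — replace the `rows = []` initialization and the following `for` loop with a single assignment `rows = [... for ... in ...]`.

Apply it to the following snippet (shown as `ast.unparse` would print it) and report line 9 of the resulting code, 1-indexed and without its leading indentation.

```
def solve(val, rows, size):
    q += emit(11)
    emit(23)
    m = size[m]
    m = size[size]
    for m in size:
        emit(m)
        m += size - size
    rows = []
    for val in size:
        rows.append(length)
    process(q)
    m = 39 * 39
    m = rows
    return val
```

Transformed code:
def solve(val, rows, size):
    q += emit(11)
    emit(23)
    m = size[m]
    m = size[size]
    for m in size:
        emit(m)
        m += size - size
    rows = [length for val in size]
    process(q)
    m = 39 * 39
    m = rows
    return val

rows = [length for val in size]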